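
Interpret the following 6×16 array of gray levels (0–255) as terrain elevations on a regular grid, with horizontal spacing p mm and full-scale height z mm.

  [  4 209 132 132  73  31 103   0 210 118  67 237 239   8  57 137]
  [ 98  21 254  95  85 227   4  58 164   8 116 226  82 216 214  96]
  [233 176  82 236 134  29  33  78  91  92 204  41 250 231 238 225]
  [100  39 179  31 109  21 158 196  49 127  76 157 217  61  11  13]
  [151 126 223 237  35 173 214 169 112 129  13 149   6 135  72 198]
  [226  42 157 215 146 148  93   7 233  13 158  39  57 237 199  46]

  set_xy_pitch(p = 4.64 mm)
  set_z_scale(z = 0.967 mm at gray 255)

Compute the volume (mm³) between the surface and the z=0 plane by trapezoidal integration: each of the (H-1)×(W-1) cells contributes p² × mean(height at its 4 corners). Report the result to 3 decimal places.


755.142

height_mm = gray/255 × 0.967; cell vol = 4.64² × mean(4 corners)
unit = 4.64² × 0.967 / (4×255) = 0.0204109 mm³ per gray-sum
row 0: Σ corner-gray over 15 cells = 7107  → 145.0603
row 1: Σ corner-gray over 15 cells = 8022  → 163.7363
row 2: Σ corner-gray over 15 cells = 7263  → 148.2444
row 3: Σ corner-gray over 15 cells = 6910  → 141.0394
row 4: Σ corner-gray over 15 cells = 7695  → 157.0619
Σ rows: total corner-gray = 36997  → 755.1423 mm³


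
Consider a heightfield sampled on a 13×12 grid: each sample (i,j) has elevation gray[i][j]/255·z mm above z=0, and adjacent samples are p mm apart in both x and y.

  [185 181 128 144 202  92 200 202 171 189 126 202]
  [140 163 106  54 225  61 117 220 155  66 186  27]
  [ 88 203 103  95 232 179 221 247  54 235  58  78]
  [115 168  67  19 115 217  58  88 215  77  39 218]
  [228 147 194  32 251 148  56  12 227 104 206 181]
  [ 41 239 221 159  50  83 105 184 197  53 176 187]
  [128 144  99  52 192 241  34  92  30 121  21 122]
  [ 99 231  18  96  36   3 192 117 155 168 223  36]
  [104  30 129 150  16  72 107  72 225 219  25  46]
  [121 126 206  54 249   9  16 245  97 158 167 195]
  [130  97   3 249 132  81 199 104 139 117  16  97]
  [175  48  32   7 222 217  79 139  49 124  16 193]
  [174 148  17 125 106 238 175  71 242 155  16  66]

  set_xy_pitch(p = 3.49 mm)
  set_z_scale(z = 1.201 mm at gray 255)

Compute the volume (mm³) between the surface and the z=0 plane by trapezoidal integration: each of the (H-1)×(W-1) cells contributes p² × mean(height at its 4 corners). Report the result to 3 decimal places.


height_mm = gray/255 × 1.201; cell vol = 3.49² × mean(4 corners)
unit = 3.49² × 1.201 / (4×255) = 0.0143415 mm³ per gray-sum
row 0: Σ corner-gray over 11 cells = 6530  → 93.6498
row 1: Σ corner-gray over 11 cells = 6293  → 90.2509
row 2: Σ corner-gray over 11 cells = 5879  → 84.3135
row 3: Σ corner-gray over 11 cells = 5622  → 80.6277
row 4: Σ corner-gray over 11 cells = 6325  → 90.7098
row 5: Σ corner-gray over 11 cells = 5464  → 78.3618
row 6: Σ corner-gray over 11 cells = 4915  → 70.4883
row 7: Σ corner-gray over 11 cells = 4853  → 69.5992
row 8: Σ corner-gray over 11 cells = 5210  → 74.7191
row 9: Σ corner-gray over 11 cells = 5471  → 78.4622
row 10: Σ corner-gray over 11 cells = 4735  → 67.9069
row 11: Σ corner-gray over 11 cells = 5060  → 72.5678
Σ rows: total corner-gray = 66357  → 951.6570 mm³

951.657


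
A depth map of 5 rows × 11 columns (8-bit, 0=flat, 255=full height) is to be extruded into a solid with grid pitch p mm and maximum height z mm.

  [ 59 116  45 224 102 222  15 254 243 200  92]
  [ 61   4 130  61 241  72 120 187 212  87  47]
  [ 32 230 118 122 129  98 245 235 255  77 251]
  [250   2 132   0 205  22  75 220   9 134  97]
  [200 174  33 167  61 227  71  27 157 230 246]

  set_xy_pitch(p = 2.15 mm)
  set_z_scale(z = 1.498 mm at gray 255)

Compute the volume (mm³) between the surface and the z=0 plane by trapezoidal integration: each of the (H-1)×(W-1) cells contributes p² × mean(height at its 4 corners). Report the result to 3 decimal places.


141.864

height_mm = gray/255 × 1.498; cell vol = 2.15² × mean(4 corners)
unit = 2.15² × 1.498 / (4×255) = 0.00678873 mm³ per gray-sum
row 0: Σ corner-gray over 10 cells = 5329  → 36.1771
row 1: Σ corner-gray over 10 cells = 5637  → 38.2681
row 2: Σ corner-gray over 10 cells = 5246  → 35.6137
row 3: Σ corner-gray over 10 cells = 4685  → 31.8052
Σ rows: total corner-gray = 20897  → 141.8641 mm³


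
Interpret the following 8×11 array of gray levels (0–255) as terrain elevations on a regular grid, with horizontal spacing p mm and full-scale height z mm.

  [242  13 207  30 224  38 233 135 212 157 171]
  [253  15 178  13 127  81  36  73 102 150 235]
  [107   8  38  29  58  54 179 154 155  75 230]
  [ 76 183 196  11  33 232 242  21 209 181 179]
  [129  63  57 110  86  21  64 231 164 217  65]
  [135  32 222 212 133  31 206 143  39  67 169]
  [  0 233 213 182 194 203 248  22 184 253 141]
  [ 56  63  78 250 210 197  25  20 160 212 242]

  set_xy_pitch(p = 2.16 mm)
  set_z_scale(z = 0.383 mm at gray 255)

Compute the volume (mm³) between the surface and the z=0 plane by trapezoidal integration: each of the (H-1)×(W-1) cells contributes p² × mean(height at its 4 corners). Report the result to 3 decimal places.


62.593

height_mm = gray/255 × 0.383; cell vol = 2.16² × mean(4 corners)
unit = 2.16² × 0.383 / (4×255) = 0.00175189 mm³ per gray-sum
row 0: Σ corner-gray over 10 cells = 4949  → 8.6701
row 1: Σ corner-gray over 10 cells = 3875  → 6.7886
row 2: Σ corner-gray over 10 cells = 4708  → 8.2479
row 3: Σ corner-gray over 10 cells = 5091  → 8.9189
row 4: Σ corner-gray over 10 cells = 4694  → 8.2234
row 5: Σ corner-gray over 10 cells = 6079  → 10.6497
row 6: Σ corner-gray over 10 cells = 6333  → 11.0947
Σ rows: total corner-gray = 35729  → 62.5932 mm³


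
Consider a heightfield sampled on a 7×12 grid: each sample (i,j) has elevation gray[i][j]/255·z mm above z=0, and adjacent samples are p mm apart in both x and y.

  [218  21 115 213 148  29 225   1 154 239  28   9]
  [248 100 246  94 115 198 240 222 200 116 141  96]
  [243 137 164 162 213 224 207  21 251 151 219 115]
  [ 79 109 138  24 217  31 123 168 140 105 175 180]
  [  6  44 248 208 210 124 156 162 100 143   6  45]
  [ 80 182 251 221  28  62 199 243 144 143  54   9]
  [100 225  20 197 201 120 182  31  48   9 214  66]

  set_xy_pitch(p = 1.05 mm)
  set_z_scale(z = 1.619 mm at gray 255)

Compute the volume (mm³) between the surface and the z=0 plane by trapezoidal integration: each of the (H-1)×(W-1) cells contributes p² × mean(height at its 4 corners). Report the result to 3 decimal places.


height_mm = gray/255 × 1.619; cell vol = 1.05² × mean(4 corners)
unit = 1.05² × 1.619 / (4×255) = 0.00174995 mm³ per gray-sum
row 0: Σ corner-gray over 11 cells = 6261  → 10.9564
row 1: Σ corner-gray over 11 cells = 7544  → 13.2016
row 2: Σ corner-gray over 11 cells = 6575  → 11.5059
row 3: Σ corner-gray over 11 cells = 5572  → 9.7507
row 4: Σ corner-gray over 11 cells = 5996  → 10.4927
row 5: Σ corner-gray over 11 cells = 5803  → 10.1550
Σ rows: total corner-gray = 37751  → 66.0623 mm³

66.062


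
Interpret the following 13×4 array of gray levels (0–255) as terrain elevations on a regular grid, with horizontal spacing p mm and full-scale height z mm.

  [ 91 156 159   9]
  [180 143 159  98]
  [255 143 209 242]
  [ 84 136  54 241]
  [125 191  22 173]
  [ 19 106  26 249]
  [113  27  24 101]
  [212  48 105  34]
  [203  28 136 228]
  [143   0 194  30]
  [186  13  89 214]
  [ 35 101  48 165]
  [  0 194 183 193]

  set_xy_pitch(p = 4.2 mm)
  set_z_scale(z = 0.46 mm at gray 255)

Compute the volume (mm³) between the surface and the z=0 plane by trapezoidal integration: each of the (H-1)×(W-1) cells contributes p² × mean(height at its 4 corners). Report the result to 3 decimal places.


height_mm = gray/255 × 0.46; cell vol = 4.2² × mean(4 corners)
unit = 4.2² × 0.46 / (4×255) = 0.00795529 mm³ per gray-sum
row 0: Σ corner-gray over 3 cells = 1612  → 12.8239
row 1: Σ corner-gray over 3 cells = 2083  → 16.5709
row 2: Σ corner-gray over 3 cells = 1906  → 15.1628
row 3: Σ corner-gray over 3 cells = 1429  → 11.3681
row 4: Σ corner-gray over 3 cells = 1256  → 9.9918
row 5: Σ corner-gray over 3 cells = 848  → 6.7461
row 6: Σ corner-gray over 3 cells = 868  → 6.9052
row 7: Σ corner-gray over 3 cells = 1311  → 10.4294
row 8: Σ corner-gray over 3 cells = 1320  → 10.5010
row 9: Σ corner-gray over 3 cells = 1165  → 9.2679
row 10: Σ corner-gray over 3 cells = 1102  → 8.7667
row 11: Σ corner-gray over 3 cells = 1445  → 11.4954
Σ rows: total corner-gray = 16345  → 130.0293 mm³

130.029


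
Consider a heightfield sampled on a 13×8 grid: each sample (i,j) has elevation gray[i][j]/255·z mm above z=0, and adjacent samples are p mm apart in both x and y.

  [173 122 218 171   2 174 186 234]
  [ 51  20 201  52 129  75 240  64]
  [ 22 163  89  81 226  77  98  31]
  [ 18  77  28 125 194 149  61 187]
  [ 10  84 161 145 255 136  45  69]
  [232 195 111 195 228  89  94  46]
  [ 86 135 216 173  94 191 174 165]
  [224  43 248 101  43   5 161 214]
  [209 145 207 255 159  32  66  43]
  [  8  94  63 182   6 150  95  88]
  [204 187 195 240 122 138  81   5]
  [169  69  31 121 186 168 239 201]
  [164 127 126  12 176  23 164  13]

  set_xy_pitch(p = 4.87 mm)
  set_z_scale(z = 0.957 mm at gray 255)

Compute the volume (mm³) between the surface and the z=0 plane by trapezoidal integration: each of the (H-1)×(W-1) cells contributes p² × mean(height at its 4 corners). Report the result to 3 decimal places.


height_mm = gray/255 × 0.957; cell vol = 4.87² × mean(4 corners)
unit = 4.87² × 0.957 / (4×255) = 0.022252 mm³ per gray-sum
row 0: Σ corner-gray over 7 cells = 3702  → 82.3770
row 1: Σ corner-gray over 7 cells = 3070  → 68.3137
row 2: Σ corner-gray over 7 cells = 2994  → 66.6226
row 3: Σ corner-gray over 7 cells = 3204  → 71.2955
row 4: Σ corner-gray over 7 cells = 3833  → 85.2920
row 5: Σ corner-gray over 7 cells = 4319  → 96.1065
row 6: Σ corner-gray over 7 cells = 3857  → 85.8261
row 7: Σ corner-gray over 7 cells = 3620  → 80.5524
row 8: Σ corner-gray over 7 cells = 3256  → 72.4526
row 9: Σ corner-gray over 7 cells = 3411  → 75.9017
row 10: Σ corner-gray over 7 cells = 4133  → 91.9677
row 11: Σ corner-gray over 7 cells = 3431  → 76.3467
Σ rows: total corner-gray = 42830  → 953.0546 mm³

953.055


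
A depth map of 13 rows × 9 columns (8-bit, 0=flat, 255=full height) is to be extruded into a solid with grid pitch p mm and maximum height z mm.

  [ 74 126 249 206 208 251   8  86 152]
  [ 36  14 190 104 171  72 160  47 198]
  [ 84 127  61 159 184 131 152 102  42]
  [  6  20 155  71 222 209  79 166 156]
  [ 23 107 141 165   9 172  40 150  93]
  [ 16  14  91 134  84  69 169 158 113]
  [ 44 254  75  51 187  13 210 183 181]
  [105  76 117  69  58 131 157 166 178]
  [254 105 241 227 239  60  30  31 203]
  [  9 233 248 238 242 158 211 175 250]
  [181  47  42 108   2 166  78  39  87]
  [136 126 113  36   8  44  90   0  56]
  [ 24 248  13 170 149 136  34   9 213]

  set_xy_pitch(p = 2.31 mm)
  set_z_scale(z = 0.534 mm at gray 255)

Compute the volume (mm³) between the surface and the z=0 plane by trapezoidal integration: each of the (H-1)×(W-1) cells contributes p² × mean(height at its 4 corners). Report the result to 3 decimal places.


128.179

height_mm = gray/255 × 0.534; cell vol = 2.31² × mean(4 corners)
unit = 2.31² × 0.534 / (4×255) = 0.00279361 mm³ per gray-sum
row 0: Σ corner-gray over 8 cells = 4244  → 11.8561
row 1: Σ corner-gray over 8 cells = 3708  → 10.3587
row 2: Σ corner-gray over 8 cells = 3964  → 11.0739
row 3: Σ corner-gray over 8 cells = 3690  → 10.3084
row 4: Σ corner-gray over 8 cells = 3251  → 9.0820
row 5: Σ corner-gray over 8 cells = 3738  → 10.4425
row 6: Σ corner-gray over 8 cells = 4002  → 11.1800
row 7: Σ corner-gray over 8 cells = 4154  → 11.6046
row 8: Σ corner-gray over 8 cells = 5592  → 15.6218
row 9: Σ corner-gray over 8 cells = 4501  → 12.5740
row 10: Σ corner-gray over 8 cells = 2258  → 6.3080
row 11: Σ corner-gray over 8 cells = 2781  → 7.7690
Σ rows: total corner-gray = 45883  → 128.1790 mm³


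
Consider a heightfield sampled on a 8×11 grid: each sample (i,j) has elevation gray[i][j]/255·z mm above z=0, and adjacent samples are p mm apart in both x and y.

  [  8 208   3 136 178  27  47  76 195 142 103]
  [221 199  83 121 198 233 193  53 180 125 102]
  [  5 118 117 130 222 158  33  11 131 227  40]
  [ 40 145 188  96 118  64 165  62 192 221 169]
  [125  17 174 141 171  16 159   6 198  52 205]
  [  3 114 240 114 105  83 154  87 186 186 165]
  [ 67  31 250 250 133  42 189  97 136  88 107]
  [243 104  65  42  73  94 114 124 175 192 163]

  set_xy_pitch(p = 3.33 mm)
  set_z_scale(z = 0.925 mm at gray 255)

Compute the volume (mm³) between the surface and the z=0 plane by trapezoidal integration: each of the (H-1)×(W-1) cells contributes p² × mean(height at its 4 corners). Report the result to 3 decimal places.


360.139

height_mm = gray/255 × 0.925; cell vol = 3.33² × mean(4 corners)
unit = 3.33² × 0.925 / (4×255) = 0.0100561 mm³ per gray-sum
row 0: Σ corner-gray over 10 cells = 5228  → 52.5733
row 1: Σ corner-gray over 10 cells = 5432  → 54.6248
row 2: Σ corner-gray over 10 cells = 5050  → 50.7834
row 3: Σ corner-gray over 10 cells = 4909  → 49.3654
row 4: Σ corner-gray over 10 cells = 4904  → 49.3152
row 5: Σ corner-gray over 10 cells = 5312  → 53.4181
row 6: Σ corner-gray over 10 cells = 4978  → 50.0593
Σ rows: total corner-gray = 35813  → 360.1395 mm³


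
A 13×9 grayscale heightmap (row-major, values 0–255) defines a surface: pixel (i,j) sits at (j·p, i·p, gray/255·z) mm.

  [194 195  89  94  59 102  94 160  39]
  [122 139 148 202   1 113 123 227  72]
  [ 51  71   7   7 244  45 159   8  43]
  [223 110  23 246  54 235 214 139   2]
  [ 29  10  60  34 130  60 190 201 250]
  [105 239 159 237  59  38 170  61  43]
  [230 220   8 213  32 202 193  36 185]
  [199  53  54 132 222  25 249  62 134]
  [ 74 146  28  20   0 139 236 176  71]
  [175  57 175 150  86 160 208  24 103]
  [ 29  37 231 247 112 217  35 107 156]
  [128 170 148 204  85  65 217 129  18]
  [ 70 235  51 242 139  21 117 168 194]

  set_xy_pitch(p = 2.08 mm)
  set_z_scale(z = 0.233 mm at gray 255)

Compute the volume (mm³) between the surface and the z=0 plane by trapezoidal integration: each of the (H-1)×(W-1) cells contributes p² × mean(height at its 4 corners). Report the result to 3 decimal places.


46.257

height_mm = gray/255 × 0.233; cell vol = 2.08² × mean(4 corners)
unit = 2.08² × 0.233 / (4×255) = 0.000988285 mm³ per gray-sum
row 0: Σ corner-gray over 8 cells = 3919  → 3.8731
row 1: Σ corner-gray over 8 cells = 3276  → 3.2376
row 2: Σ corner-gray over 8 cells = 3443  → 3.4027
row 3: Σ corner-gray over 8 cells = 3916  → 3.8701
row 4: Σ corner-gray over 8 cells = 3723  → 3.6794
row 5: Σ corner-gray over 8 cells = 4297  → 4.2467
row 6: Σ corner-gray over 8 cells = 4150  → 4.1014
row 7: Σ corner-gray over 8 cells = 3562  → 3.5203
row 8: Σ corner-gray over 8 cells = 3633  → 3.5904
row 9: Σ corner-gray over 8 cells = 4155  → 4.1063
row 10: Σ corner-gray over 8 cells = 4339  → 4.2882
row 11: Σ corner-gray over 8 cells = 4392  → 4.3405
Σ rows: total corner-gray = 46805  → 46.2567 mm³


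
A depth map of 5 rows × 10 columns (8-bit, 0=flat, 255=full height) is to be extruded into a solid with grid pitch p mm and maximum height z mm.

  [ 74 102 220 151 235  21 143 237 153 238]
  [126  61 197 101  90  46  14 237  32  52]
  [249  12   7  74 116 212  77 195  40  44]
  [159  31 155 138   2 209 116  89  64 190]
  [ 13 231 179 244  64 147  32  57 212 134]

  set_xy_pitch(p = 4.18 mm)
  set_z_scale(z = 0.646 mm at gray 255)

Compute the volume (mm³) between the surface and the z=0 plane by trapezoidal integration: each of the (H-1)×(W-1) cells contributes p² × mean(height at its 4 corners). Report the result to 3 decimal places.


179.433

height_mm = gray/255 × 0.646; cell vol = 4.18² × mean(4 corners)
unit = 4.18² × 0.646 / (4×255) = 0.0110659 mm³ per gray-sum
row 0: Σ corner-gray over 9 cells = 4570  → 50.5709
row 1: Σ corner-gray over 9 cells = 3493  → 38.6530
row 2: Σ corner-gray over 9 cells = 3716  → 41.1207
row 3: Σ corner-gray over 9 cells = 4436  → 49.0881
Σ rows: total corner-gray = 16215  → 179.4328 mm³


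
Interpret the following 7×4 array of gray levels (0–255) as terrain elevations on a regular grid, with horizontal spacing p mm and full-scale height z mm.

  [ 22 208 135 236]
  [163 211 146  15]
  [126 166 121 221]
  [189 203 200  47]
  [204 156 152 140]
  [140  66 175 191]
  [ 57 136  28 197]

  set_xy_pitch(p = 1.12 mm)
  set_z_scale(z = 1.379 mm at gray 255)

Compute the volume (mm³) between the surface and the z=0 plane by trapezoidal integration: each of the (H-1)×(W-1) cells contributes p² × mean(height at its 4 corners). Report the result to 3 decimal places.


height_mm = gray/255 × 1.379; cell vol = 1.12² × mean(4 corners)
unit = 1.12² × 1.379 / (4×255) = 0.0016959 mm³ per gray-sum
row 0: Σ corner-gray over 3 cells = 1836  → 3.1137
row 1: Σ corner-gray over 3 cells = 1813  → 3.0747
row 2: Σ corner-gray over 3 cells = 1963  → 3.3291
row 3: Σ corner-gray over 3 cells = 2002  → 3.3952
row 4: Σ corner-gray over 3 cells = 1773  → 3.0068
row 5: Σ corner-gray over 3 cells = 1395  → 2.3658
Σ rows: total corner-gray = 10782  → 18.2852 mm³

18.285


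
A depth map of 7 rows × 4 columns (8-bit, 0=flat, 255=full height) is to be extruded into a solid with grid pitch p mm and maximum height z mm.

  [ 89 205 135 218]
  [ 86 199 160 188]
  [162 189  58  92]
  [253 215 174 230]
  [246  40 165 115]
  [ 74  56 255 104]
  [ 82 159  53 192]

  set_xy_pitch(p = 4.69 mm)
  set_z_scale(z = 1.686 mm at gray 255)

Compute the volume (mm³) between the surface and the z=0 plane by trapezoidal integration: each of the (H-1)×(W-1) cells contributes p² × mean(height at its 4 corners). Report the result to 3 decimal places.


393.724

height_mm = gray/255 × 1.686; cell vol = 4.69² × mean(4 corners)
unit = 4.69² × 1.686 / (4×255) = 0.0363583 mm³ per gray-sum
row 0: Σ corner-gray over 3 cells = 1979  → 71.9530
row 1: Σ corner-gray over 3 cells = 1740  → 63.2634
row 2: Σ corner-gray over 3 cells = 2009  → 73.0437
row 3: Σ corner-gray over 3 cells = 2032  → 73.8800
row 4: Σ corner-gray over 3 cells = 1571  → 57.1188
row 5: Σ corner-gray over 3 cells = 1498  → 54.4647
Σ rows: total corner-gray = 10829  → 393.7236 mm³


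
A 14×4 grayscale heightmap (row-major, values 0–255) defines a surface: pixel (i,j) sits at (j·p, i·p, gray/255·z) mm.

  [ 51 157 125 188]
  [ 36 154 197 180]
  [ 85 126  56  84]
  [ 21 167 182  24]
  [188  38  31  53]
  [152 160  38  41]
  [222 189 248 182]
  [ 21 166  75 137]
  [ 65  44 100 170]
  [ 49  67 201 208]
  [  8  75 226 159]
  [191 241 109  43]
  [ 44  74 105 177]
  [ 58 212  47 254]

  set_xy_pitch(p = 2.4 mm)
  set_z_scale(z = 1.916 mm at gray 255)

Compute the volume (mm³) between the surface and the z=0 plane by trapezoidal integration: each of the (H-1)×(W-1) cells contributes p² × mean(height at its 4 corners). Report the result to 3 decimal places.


height_mm = gray/255 × 1.916; cell vol = 2.4² × mean(4 corners)
unit = 2.4² × 1.916 / (4×255) = 0.0108198 mm³ per gray-sum
row 0: Σ corner-gray over 3 cells = 1721  → 18.6208
row 1: Σ corner-gray over 3 cells = 1451  → 15.6995
row 2: Σ corner-gray over 3 cells = 1276  → 13.8060
row 3: Σ corner-gray over 3 cells = 1122  → 12.1398
row 4: Σ corner-gray over 3 cells = 968  → 10.4735
row 5: Σ corner-gray over 3 cells = 1867  → 20.2005
row 6: Σ corner-gray over 3 cells = 1918  → 20.7523
row 7: Σ corner-gray over 3 cells = 1163  → 12.5834
row 8: Σ corner-gray over 3 cells = 1316  → 14.2388
row 9: Σ corner-gray over 3 cells = 1562  → 16.9005
row 10: Σ corner-gray over 3 cells = 1703  → 18.4261
row 11: Σ corner-gray over 3 cells = 1513  → 16.3703
row 12: Σ corner-gray over 3 cells = 1409  → 15.2450
Σ rows: total corner-gray = 18989  → 205.4565 mm³

205.457


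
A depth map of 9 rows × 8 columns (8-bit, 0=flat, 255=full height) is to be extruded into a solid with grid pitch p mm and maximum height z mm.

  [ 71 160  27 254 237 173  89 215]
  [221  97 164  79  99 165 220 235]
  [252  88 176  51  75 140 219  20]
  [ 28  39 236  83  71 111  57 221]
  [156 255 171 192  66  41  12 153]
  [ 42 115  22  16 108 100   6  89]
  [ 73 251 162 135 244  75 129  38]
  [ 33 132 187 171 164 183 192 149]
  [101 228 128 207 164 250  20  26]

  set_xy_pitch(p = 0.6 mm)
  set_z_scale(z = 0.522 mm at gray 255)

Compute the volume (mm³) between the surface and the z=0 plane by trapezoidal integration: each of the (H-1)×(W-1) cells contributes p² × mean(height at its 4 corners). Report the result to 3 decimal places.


height_mm = gray/255 × 0.522; cell vol = 0.6² × mean(4 corners)
unit = 0.6² × 0.522 / (4×255) = 0.000184235 mm³ per gray-sum
row 0: Σ corner-gray over 7 cells = 4270  → 0.7867
row 1: Σ corner-gray over 7 cells = 3874  → 0.7137
row 2: Σ corner-gray over 7 cells = 3213  → 0.5919
row 3: Σ corner-gray over 7 cells = 3226  → 0.5943
row 4: Σ corner-gray over 7 cells = 2648  → 0.4879
row 5: Σ corner-gray over 7 cells = 2968  → 0.5468
row 6: Σ corner-gray over 7 cells = 4343  → 0.8001
row 7: Σ corner-gray over 7 cells = 4361  → 0.8035
Σ rows: total corner-gray = 28903  → 5.3250 mm³

5.325


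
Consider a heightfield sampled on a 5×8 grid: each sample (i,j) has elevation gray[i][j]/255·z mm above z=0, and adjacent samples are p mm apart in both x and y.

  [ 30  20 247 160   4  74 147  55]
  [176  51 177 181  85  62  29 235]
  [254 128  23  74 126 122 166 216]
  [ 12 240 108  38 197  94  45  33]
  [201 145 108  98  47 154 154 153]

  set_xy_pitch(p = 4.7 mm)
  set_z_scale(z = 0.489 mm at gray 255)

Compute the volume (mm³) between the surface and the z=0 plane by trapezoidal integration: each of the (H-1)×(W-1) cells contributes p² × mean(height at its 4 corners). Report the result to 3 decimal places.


135.459

height_mm = gray/255 × 0.489; cell vol = 4.7² × mean(4 corners)
unit = 4.7² × 0.489 / (4×255) = 0.0105902 mm³ per gray-sum
row 0: Σ corner-gray over 7 cells = 2970  → 31.4529
row 1: Σ corner-gray over 7 cells = 3329  → 35.2548
row 2: Σ corner-gray over 7 cells = 3237  → 34.2805
row 3: Σ corner-gray over 7 cells = 3255  → 34.4711
Σ rows: total corner-gray = 12791  → 135.4593 mm³


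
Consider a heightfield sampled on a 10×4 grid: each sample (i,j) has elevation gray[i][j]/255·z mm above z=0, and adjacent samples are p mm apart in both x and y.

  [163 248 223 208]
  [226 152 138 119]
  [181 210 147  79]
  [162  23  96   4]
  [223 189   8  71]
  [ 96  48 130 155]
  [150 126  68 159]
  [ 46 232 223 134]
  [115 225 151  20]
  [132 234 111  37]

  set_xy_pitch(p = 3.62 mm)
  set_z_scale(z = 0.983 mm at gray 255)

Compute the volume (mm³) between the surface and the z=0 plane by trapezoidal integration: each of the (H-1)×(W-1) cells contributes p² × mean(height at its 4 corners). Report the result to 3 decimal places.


185.849

height_mm = gray/255 × 0.983; cell vol = 3.62² × mean(4 corners)
unit = 3.62² × 0.983 / (4×255) = 0.012629 mm³ per gray-sum
row 0: Σ corner-gray over 3 cells = 2238  → 28.2638
row 1: Σ corner-gray over 3 cells = 1899  → 23.9826
row 2: Σ corner-gray over 3 cells = 1378  → 17.4028
row 3: Σ corner-gray over 3 cells = 1092  → 13.7909
row 4: Σ corner-gray over 3 cells = 1295  → 16.3546
row 5: Σ corner-gray over 3 cells = 1304  → 16.4683
row 6: Σ corner-gray over 3 cells = 1787  → 22.5681
row 7: Σ corner-gray over 3 cells = 1977  → 24.9676
row 8: Σ corner-gray over 3 cells = 1746  → 22.0503
Σ rows: total corner-gray = 14716  → 185.8490 mm³


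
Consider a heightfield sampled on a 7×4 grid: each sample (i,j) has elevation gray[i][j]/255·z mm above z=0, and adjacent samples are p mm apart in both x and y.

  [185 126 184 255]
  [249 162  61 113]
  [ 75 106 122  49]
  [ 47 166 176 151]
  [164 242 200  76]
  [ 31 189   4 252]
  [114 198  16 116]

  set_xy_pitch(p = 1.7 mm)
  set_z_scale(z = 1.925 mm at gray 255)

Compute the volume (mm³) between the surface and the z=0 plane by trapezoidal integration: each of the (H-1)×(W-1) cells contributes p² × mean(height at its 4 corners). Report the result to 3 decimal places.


height_mm = gray/255 × 1.925; cell vol = 1.7² × mean(4 corners)
unit = 1.7² × 1.925 / (4×255) = 0.00545417 mm³ per gray-sum
row 0: Σ corner-gray over 3 cells = 1868  → 10.1884
row 1: Σ corner-gray over 3 cells = 1388  → 7.5704
row 2: Σ corner-gray over 3 cells = 1462  → 7.9740
row 3: Σ corner-gray over 3 cells = 2006  → 10.9411
row 4: Σ corner-gray over 3 cells = 1793  → 9.7793
row 5: Σ corner-gray over 3 cells = 1327  → 7.2377
Σ rows: total corner-gray = 9844  → 53.6908 mm³

53.691


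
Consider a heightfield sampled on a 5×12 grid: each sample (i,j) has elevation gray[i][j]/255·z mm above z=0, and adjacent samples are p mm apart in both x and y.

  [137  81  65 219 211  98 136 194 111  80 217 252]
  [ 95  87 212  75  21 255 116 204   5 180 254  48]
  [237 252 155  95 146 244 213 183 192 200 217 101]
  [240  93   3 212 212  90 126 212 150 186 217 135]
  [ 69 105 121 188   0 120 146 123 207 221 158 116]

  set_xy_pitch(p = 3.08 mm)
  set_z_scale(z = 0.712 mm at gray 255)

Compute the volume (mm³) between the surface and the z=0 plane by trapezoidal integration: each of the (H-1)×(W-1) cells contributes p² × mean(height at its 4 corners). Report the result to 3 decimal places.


179.559

height_mm = gray/255 × 0.712; cell vol = 3.08² × mean(4 corners)
unit = 3.08² × 0.712 / (4×255) = 0.00662188 mm³ per gray-sum
row 0: Σ corner-gray over 11 cells = 6174  → 40.8835
row 1: Σ corner-gray over 11 cells = 7093  → 46.9690
row 2: Σ corner-gray over 11 cells = 7509  → 49.7237
row 3: Σ corner-gray over 11 cells = 6340  → 41.9827
Σ rows: total corner-gray = 27116  → 179.5589 mm³


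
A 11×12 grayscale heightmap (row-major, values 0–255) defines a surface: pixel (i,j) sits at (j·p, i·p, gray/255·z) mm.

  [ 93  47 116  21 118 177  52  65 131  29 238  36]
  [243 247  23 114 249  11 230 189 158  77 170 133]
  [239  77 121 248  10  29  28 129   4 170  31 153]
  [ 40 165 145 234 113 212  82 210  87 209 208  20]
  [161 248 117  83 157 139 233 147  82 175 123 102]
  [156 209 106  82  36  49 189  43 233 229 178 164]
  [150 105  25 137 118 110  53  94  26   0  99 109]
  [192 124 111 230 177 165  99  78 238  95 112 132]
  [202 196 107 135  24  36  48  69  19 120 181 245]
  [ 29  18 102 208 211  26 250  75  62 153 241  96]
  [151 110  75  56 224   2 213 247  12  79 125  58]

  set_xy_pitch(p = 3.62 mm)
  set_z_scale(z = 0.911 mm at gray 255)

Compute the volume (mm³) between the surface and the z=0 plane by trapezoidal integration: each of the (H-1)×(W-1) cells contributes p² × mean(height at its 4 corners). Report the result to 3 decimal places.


643.768

height_mm = gray/255 × 0.911; cell vol = 3.62² × mean(4 corners)
unit = 3.62² × 0.911 / (4×255) = 0.011704 mm³ per gray-sum
row 0: Σ corner-gray over 11 cells = 5429  → 63.5412
row 1: Σ corner-gray over 11 cells = 5398  → 63.1783
row 2: Σ corner-gray over 11 cells = 5476  → 64.0913
row 3: Σ corner-gray over 11 cells = 6661  → 77.9605
row 4: Σ corner-gray over 11 cells = 6299  → 73.7237
row 5: Σ corner-gray over 11 cells = 4821  → 56.4251
row 6: Σ corner-gray over 11 cells = 4975  → 58.2275
row 7: Σ corner-gray over 11 cells = 5499  → 64.3604
row 8: Σ corner-gray over 11 cells = 5134  → 60.0885
row 9: Σ corner-gray over 11 cells = 5312  → 62.1718
Σ rows: total corner-gray = 55004  → 643.7683 mm³


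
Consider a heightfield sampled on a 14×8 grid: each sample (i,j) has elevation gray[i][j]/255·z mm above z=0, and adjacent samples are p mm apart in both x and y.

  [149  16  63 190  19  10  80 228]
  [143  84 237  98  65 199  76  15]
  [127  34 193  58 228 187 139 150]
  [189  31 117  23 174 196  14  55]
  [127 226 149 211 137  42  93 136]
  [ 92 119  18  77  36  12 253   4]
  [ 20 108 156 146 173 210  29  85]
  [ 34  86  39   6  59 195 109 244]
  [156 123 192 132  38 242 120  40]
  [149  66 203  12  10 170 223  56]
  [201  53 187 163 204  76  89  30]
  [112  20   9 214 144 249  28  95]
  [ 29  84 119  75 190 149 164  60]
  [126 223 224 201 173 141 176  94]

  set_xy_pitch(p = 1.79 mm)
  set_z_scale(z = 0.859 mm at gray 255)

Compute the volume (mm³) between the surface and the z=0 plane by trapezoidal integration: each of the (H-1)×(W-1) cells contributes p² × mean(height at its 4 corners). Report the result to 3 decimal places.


115.185

height_mm = gray/255 × 0.859; cell vol = 1.79² × mean(4 corners)
unit = 1.79² × 0.859 / (4×255) = 0.00269835 mm³ per gray-sum
row 0: Σ corner-gray over 7 cells = 2809  → 7.5797
row 1: Σ corner-gray over 7 cells = 3631  → 9.7977
row 2: Σ corner-gray over 7 cells = 3309  → 8.9289
row 3: Σ corner-gray over 7 cells = 3333  → 8.9936
row 4: Σ corner-gray over 7 cells = 3105  → 8.3784
row 5: Σ corner-gray over 7 cells = 2875  → 7.7578
row 6: Σ corner-gray over 7 cells = 3015  → 8.1355
row 7: Σ corner-gray over 7 cells = 3156  → 8.5160
row 8: Σ corner-gray over 7 cells = 3463  → 9.3444
row 9: Σ corner-gray over 7 cells = 3348  → 9.0341
row 10: Σ corner-gray over 7 cells = 3310  → 8.9316
row 11: Σ corner-gray over 7 cells = 3186  → 8.5970
row 12: Σ corner-gray over 7 cells = 4147  → 11.1901
Σ rows: total corner-gray = 42687  → 115.1847 mm³


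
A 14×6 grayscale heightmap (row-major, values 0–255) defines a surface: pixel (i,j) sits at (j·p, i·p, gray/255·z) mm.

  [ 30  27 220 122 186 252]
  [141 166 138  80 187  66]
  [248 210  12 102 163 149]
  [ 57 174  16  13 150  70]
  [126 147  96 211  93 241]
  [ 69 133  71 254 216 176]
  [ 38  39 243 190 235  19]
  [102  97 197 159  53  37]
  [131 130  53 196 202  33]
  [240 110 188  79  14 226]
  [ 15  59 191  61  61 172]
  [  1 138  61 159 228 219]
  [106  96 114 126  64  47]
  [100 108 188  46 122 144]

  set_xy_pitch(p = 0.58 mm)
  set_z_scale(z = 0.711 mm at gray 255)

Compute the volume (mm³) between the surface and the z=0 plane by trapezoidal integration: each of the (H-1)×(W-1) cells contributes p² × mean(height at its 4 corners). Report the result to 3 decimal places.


7.673

height_mm = gray/255 × 0.711; cell vol = 0.58² × mean(4 corners)
unit = 0.58² × 0.711 / (4×255) = 0.000234491 mm³ per gray-sum
row 0: Σ corner-gray over 5 cells = 2741  → 0.6427
row 1: Σ corner-gray over 5 cells = 2720  → 0.6378
row 2: Σ corner-gray over 5 cells = 2204  → 0.5168
row 3: Σ corner-gray over 5 cells = 2294  → 0.5379
row 4: Σ corner-gray over 5 cells = 3054  → 0.7161
row 5: Σ corner-gray over 5 cells = 3064  → 0.7185
row 6: Σ corner-gray over 5 cells = 2622  → 0.6148
row 7: Σ corner-gray over 5 cells = 2477  → 0.5808
row 8: Σ corner-gray over 5 cells = 2574  → 0.6036
row 9: Σ corner-gray over 5 cells = 2179  → 0.5110
row 10: Σ corner-gray over 5 cells = 2323  → 0.5447
row 11: Σ corner-gray over 5 cells = 2345  → 0.5499
row 12: Σ corner-gray over 5 cells = 2125  → 0.4983
Σ rows: total corner-gray = 32722  → 7.6730 mm³


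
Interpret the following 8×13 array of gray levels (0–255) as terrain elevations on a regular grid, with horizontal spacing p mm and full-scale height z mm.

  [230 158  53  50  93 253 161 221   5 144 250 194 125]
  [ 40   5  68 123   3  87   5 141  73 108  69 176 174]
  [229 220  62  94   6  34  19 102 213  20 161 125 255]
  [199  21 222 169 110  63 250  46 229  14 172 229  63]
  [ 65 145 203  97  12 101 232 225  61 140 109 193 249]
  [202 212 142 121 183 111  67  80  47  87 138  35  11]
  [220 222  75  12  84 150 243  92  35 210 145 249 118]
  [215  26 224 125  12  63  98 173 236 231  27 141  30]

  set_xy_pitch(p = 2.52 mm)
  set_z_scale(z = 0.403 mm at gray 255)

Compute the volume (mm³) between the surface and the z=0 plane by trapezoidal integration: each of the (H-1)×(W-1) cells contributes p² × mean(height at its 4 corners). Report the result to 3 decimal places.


height_mm = gray/255 × 0.403; cell vol = 2.52² × mean(4 corners)
unit = 2.52² × 0.403 / (4×255) = 0.00250903 mm³ per gray-sum
row 0: Σ corner-gray over 12 cells = 5449  → 13.6717
row 1: Σ corner-gray over 12 cells = 4526  → 11.3559
row 2: Σ corner-gray over 12 cells = 5908  → 14.8234
row 3: Σ corner-gray over 12 cells = 6662  → 16.7152
row 4: Σ corner-gray over 12 cells = 6009  → 15.0768
row 5: Σ corner-gray over 12 cells = 6031  → 15.1320
row 6: Σ corner-gray over 12 cells = 6329  → 15.8797
Σ rows: total corner-gray = 40914  → 102.6545 mm³

102.654


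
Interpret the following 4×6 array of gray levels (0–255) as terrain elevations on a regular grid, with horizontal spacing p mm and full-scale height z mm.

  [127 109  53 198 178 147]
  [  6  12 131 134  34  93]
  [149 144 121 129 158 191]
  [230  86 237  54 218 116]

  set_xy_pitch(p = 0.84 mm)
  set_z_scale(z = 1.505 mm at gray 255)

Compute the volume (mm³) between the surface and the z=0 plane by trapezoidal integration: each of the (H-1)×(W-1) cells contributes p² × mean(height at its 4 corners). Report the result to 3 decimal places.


7.513

height_mm = gray/255 × 1.505; cell vol = 0.84² × mean(4 corners)
unit = 0.84² × 1.505 / (4×255) = 0.00104111 mm³ per gray-sum
row 0: Σ corner-gray over 5 cells = 2071  → 2.1561
row 1: Σ corner-gray over 5 cells = 2165  → 2.2540
row 2: Σ corner-gray over 5 cells = 2980  → 3.1025
Σ rows: total corner-gray = 7216  → 7.5126 mm³


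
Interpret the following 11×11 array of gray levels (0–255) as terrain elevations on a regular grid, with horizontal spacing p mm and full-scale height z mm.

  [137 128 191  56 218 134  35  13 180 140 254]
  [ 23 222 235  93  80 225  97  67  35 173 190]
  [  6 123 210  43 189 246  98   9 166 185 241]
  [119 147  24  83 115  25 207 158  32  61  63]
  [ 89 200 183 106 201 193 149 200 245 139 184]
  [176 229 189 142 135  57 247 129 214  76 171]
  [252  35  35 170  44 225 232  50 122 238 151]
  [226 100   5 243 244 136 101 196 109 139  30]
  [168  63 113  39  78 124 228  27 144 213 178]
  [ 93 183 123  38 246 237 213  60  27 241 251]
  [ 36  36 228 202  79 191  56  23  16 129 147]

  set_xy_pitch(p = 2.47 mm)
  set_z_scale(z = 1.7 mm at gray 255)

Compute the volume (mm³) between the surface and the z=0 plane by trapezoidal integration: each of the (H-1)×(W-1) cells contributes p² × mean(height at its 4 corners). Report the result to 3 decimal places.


height_mm = gray/255 × 1.7; cell vol = 2.47² × mean(4 corners)
unit = 2.47² × 1.7 / (4×255) = 0.0101682 mm³ per gray-sum
row 0: Σ corner-gray over 10 cells = 5248  → 53.3625
row 1: Σ corner-gray over 10 cells = 5452  → 55.4368
row 2: Σ corner-gray over 10 cells = 4671  → 47.4955
row 3: Σ corner-gray over 10 cells = 5391  → 54.8166
row 4: Σ corner-gray over 10 cells = 6688  → 68.0047
row 5: Σ corner-gray over 10 cells = 5888  → 59.8702
row 6: Σ corner-gray over 10 cells = 5507  → 55.9961
row 7: Σ corner-gray over 10 cells = 5206  → 52.9355
row 8: Σ corner-gray over 10 cells = 5484  → 55.7622
row 9: Σ corner-gray over 10 cells = 5183  → 52.7016
Σ rows: total corner-gray = 54718  → 556.3817 mm³

556.382


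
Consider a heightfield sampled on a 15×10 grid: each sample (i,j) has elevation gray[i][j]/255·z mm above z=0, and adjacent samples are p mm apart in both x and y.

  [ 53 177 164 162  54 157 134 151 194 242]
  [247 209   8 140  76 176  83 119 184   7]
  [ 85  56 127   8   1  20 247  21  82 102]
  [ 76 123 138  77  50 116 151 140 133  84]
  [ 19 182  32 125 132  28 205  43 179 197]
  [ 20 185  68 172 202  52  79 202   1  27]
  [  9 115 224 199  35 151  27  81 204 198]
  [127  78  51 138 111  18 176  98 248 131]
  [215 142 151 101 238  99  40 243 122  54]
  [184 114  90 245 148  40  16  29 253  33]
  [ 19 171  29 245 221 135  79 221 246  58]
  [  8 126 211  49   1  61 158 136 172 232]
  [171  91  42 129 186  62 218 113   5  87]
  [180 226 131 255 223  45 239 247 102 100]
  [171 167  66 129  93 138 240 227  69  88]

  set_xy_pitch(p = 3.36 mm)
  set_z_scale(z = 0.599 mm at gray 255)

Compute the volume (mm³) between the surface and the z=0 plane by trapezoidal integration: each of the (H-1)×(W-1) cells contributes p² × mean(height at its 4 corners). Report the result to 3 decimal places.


height_mm = gray/255 × 0.599; cell vol = 3.36² × mean(4 corners)
unit = 3.36² × 0.599 / (4×255) = 0.00662987 mm³ per gray-sum
row 0: Σ corner-gray over 9 cells = 4925  → 32.6521
row 1: Σ corner-gray over 9 cells = 3555  → 23.5692
row 2: Σ corner-gray over 9 cells = 3327  → 22.0576
row 3: Σ corner-gray over 9 cells = 4084  → 27.0764
row 4: Σ corner-gray over 9 cells = 4037  → 26.7648
row 5: Σ corner-gray over 9 cells = 4248  → 28.1637
row 6: Σ corner-gray over 9 cells = 4373  → 28.9924
row 7: Σ corner-gray over 9 cells = 4635  → 30.7295
row 8: Σ corner-gray over 9 cells = 4628  → 30.6831
row 9: Σ corner-gray over 9 cells = 4858  → 32.2079
row 10: Σ corner-gray over 9 cells = 4839  → 32.0820
row 11: Σ corner-gray over 9 cells = 4018  → 26.6388
row 12: Σ corner-gray over 9 cells = 5166  → 34.2499
row 13: Σ corner-gray over 9 cells = 5733  → 38.0091
Σ rows: total corner-gray = 62426  → 413.8764 mm³

413.876


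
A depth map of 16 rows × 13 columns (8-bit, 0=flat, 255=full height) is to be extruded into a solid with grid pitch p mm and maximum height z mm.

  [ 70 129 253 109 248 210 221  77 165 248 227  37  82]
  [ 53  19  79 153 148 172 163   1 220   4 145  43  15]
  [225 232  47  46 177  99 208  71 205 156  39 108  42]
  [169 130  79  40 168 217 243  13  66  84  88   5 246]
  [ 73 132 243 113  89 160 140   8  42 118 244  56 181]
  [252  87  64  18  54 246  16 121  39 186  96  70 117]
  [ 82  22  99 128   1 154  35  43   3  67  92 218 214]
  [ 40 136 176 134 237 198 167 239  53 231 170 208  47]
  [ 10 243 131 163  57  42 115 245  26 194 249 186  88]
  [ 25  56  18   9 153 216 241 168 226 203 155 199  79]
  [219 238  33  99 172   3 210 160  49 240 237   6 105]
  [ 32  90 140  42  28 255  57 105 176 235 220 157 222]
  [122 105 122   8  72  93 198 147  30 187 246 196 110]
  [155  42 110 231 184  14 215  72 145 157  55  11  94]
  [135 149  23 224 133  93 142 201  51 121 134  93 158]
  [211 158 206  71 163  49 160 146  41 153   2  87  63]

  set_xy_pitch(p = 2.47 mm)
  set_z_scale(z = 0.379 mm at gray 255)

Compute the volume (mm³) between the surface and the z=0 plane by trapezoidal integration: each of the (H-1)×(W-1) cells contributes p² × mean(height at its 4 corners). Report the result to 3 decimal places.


203.237

height_mm = gray/255 × 0.379; cell vol = 2.47² × mean(4 corners)
unit = 2.47² × 0.379 / (4×255) = 0.0022669 mm³ per gray-sum
row 0: Σ corner-gray over 12 cells = 6362  → 14.4220
row 1: Σ corner-gray over 12 cells = 5405  → 12.2526
row 2: Σ corner-gray over 12 cells = 5724  → 12.9758
row 3: Σ corner-gray over 12 cells = 5625  → 12.7513
row 4: Σ corner-gray over 12 cells = 5307  → 12.0305
row 5: Σ corner-gray over 12 cells = 4383  → 9.9358
row 6: Σ corner-gray over 12 cells = 6005  → 13.6128
row 7: Σ corner-gray over 12 cells = 7385  → 16.7411
row 8: Σ corner-gray over 12 cells = 6792  → 15.3968
row 9: Σ corner-gray over 12 cells = 6610  → 14.9842
row 10: Σ corner-gray over 12 cells = 6482  → 14.6941
row 11: Σ corner-gray over 12 cells = 6304  → 14.2906
row 12: Σ corner-gray over 12 cells = 5761  → 13.0596
row 13: Σ corner-gray over 12 cells = 5742  → 13.0166
row 14: Σ corner-gray over 12 cells = 5767  → 13.0732
Σ rows: total corner-gray = 89654  → 203.2369 mm³


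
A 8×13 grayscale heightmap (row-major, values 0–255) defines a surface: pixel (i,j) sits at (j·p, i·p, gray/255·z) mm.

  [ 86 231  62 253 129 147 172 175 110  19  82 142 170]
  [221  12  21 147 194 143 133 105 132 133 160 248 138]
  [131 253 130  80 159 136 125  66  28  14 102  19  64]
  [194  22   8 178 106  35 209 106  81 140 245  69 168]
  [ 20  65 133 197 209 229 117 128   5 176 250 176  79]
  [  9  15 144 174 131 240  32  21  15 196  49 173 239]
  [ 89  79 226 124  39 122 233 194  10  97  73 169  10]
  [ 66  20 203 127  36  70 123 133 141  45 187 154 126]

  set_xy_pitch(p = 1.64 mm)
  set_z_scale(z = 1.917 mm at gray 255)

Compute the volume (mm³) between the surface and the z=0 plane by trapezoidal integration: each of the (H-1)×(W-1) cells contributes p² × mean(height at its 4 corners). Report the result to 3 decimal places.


height_mm = gray/255 × 1.917; cell vol = 1.64² × mean(4 corners)
unit = 1.64² × 1.917 / (4×255) = 0.00505487 mm³ per gray-sum
row 0: Σ corner-gray over 12 cells = 6515  → 32.9325
row 1: Σ corner-gray over 12 cells = 5634  → 28.4791
row 2: Σ corner-gray over 12 cells = 5179  → 26.1792
row 3: Σ corner-gray over 12 cells = 6229  → 31.4868
row 4: Σ corner-gray over 12 cells = 6097  → 30.8195
row 5: Σ corner-gray over 12 cells = 5459  → 27.5945
row 6: Σ corner-gray over 12 cells = 5501  → 27.8068
Σ rows: total corner-gray = 40614  → 205.2983 mm³

205.298
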